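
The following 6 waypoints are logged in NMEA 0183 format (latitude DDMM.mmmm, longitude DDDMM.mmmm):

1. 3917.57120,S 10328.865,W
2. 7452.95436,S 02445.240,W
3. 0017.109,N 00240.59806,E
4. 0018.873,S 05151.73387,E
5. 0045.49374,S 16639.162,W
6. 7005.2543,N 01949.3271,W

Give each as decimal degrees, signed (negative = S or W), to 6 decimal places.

Point 1:
  φ: degrees = first 2 digits = 39, minutes = 17.5712; 39 + 17.5712/60 = 39.2928533
  S ⇒ negate
  λ: split at 3 digits → 103° and 28.865′; 103 + 28.865/60 = 103.4810833
  W ⇒ negate
Point 2:
  Latitude: degrees = first 2 digits = 74, minutes = 52.95436; 74 + 52.95436/60 = 74.8825727
  hemisphere S, so the sign is −
  Longitude: degrees = first 3 digits = 24, minutes = 45.24; 24 + 45.24/60 = 24.7540000
  hemisphere W, so the sign is −
Point 3:
  Latitude: degrees = first 2 digits = 0, minutes = 17.109; 0 + 17.109/60 = 0.2851500
  N → positive
  Lon: degrees = first 3 digits = 2, minutes = 40.59806; 2 + 40.59806/60 = 2.6766343
  E ⇒ keep positive
Point 4:
  φ: degrees = first 2 digits = 0, minutes = 18.873; 0 + 18.873/60 = 0.3145500
  hemisphere S, so the sign is −
  λ: degrees = first 3 digits = 51, minutes = 51.73387; 51 + 51.73387/60 = 51.8622312
  E → positive
Point 5:
  Lat: split at 2 digits → 00° and 45.49374′; 0 + 45.49374/60 = 0.7582290
  S → negative
  Longitude: split at 3 digits → 166° and 39.162′; 166 + 39.162/60 = 166.6527000
  W → negative
Point 6:
  φ: split at 2 digits → 70° and 5.2543′; 70 + 5.2543/60 = 70.0875717
  N ⇒ keep positive
  Longitude: split at 3 digits → 019° and 49.3271′; 19 + 49.3271/60 = 19.8221183
  W ⇒ negate

1. -39.292853, -103.481083
2. -74.882573, -24.754000
3. 0.285150, 2.676634
4. -0.314550, 51.862231
5. -0.758229, -166.652700
6. 70.087572, -19.822118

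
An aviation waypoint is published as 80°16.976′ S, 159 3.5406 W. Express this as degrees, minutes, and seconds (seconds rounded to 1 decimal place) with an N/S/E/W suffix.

80°16′58.6″ S, 159°03′32.4″ W

φ: 16.97600′ → 16′ and 0.97600 × 60 = 58.560″
λ: fractional minutes 0.54060 × 60 = 32.436″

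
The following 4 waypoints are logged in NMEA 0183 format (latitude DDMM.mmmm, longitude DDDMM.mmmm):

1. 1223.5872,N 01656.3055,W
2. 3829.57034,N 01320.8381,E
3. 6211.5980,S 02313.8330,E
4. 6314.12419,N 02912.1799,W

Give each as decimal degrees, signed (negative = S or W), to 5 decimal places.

1. 12.39312, -16.93843
2. 38.49284, 13.34730
3. -62.19330, 23.23055
4. 63.23540, -29.20300

Point 1:
  Latitude: degrees = first 2 digits = 12, minutes = 23.5872; 12 + 23.5872/60 = 12.393120
  N → positive
  Longitude: degrees = first 3 digits = 16, minutes = 56.3055; 16 + 56.3055/60 = 16.938425
  hemisphere W, so the sign is −
Point 2:
  φ: split at 2 digits → 38° and 29.57034′; 38 + 29.57034/60 = 38.492839
  N → positive
  Longitude: degrees = first 3 digits = 13, minutes = 20.8381; 13 + 20.8381/60 = 13.347302
  E ⇒ keep positive
Point 3:
  φ: split at 2 digits → 62° and 11.598′; 62 + 11.598/60 = 62.193300
  S ⇒ negate
  λ: split at 3 digits → 023° and 13.833′; 23 + 13.833/60 = 23.230550
  E → positive
Point 4:
  φ: split at 2 digits → 63° and 14.12419′; 63 + 14.12419/60 = 63.235403
  N ⇒ keep positive
  Lon: degrees = first 3 digits = 29, minutes = 12.1799; 29 + 12.1799/60 = 29.202998
  hemisphere W, so the sign is −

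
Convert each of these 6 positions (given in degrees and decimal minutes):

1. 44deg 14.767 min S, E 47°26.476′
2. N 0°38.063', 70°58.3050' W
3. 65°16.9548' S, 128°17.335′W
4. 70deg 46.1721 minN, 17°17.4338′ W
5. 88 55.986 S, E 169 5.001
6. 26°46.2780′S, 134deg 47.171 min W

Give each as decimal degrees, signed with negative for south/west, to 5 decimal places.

Point 1:
  φ: 44 + 14.767/60 = 44.246117
  S ⇒ negate
  Longitude: 26.476′ = 0.441267°; total 47.441267
  E ⇒ keep positive
Point 2:
  Latitude: 0 + 38.063/60 = 0.634383
  N → positive
  λ: 58.305′ = 0.971750°; total 70.971750
  W → negative
Point 3:
  Latitude: 65 + 16.9548/60 = 65.282580
  hemisphere S, so the sign is −
  Lon: 128 + 17.335/60 = 128.288917
  hemisphere W, so the sign is −
Point 4:
  Latitude: 46.1721′ = 0.769535°; total 70.769535
  N ⇒ keep positive
  Longitude: 17 + 17.4338/60 = 17.290563
  W → negative
Point 5:
  Latitude: 55.986′ = 0.933100°; total 88.933100
  hemisphere S, so the sign is −
  λ: 5.001′ = 0.083350°; total 169.083350
  E → positive
Point 6:
  φ: 26 + 46.278/60 = 26.771300
  S ⇒ negate
  Longitude: 134 + 47.171/60 = 134.786183
  W → negative

1. -44.24612, 47.44127
2. 0.63438, -70.97175
3. -65.28258, -128.28892
4. 70.76954, -17.29056
5. -88.93310, 169.08335
6. -26.77130, -134.78618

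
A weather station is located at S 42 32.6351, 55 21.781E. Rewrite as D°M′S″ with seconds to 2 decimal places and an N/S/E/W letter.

42°32′38.11″ S, 55°21′46.86″ E

Latitude: fractional minutes 0.63510 × 60 = 38.1060″
Lon: fractional minutes 0.78100 × 60 = 46.8600″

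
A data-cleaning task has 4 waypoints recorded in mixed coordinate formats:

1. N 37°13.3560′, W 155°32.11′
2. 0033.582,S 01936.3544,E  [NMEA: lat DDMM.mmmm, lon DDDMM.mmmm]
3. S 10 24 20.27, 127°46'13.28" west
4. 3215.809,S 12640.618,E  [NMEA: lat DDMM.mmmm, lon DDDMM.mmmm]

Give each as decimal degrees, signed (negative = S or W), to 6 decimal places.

Point 1:
  Lat: 37 + 13.356/60 = 37.2226000
  N ⇒ keep positive
  λ: 32.11′ = 0.535167°; total 155.5351667
  W → negative
Point 2:
  Latitude: split at 2 digits → 00° and 33.582′; 0 + 33.582/60 = 0.5597000
  hemisphere S, so the sign is −
  Longitude: split at 3 digits → 019° and 36.3544′; 19 + 36.3544/60 = 19.6059067
  E → positive
Point 3:
  Lat: 24′ + 20.27″ = 24.33783′; 10 + 24.33783/60 = 10.4056306
  S ⇒ negate
  Longitude: 127° + 46/60 + 13.28/3600 = 127 + 0.766667 + 0.003689 = 127.7703556
  W → negative
Point 4:
  Latitude: split at 2 digits → 32° and 15.809′; 32 + 15.809/60 = 32.2634833
  hemisphere S, so the sign is −
  Lon: split at 3 digits → 126° and 40.618′; 126 + 40.618/60 = 126.6769667
  E ⇒ keep positive

1. 37.222600, -155.535167
2. -0.559700, 19.605907
3. -10.405631, -127.770356
4. -32.263483, 126.676967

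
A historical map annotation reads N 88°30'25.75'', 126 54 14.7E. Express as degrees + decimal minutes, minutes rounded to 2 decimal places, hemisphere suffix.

Lat: seconds/60 = 0.42917; minutes = 30 + 0.42917 = 30.4292
Longitude: seconds/60 = 0.24500; minutes = 54 + 0.24500 = 54.2450

88° 30.43′ N, 126° 54.25′ E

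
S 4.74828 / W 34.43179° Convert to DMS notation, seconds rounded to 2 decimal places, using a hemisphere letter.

Lat: 0.748280 × 60 = 44.89680′ → 44′, remainder × 60 = 53.8080″
λ: 0.431790 × 60 = 25.90740′ → 25′, remainder × 60 = 54.4440″

4°44′53.81″ S, 34°25′54.44″ W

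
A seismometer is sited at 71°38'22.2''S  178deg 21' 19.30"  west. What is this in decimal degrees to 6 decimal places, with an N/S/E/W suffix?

Latitude: 38′ + 22.2″ = 38.37000′; 71 + 38.37000/60 = 71.6395000
λ: 21′ + 19.3″ = 21.32167′; 178 + 21.32167/60 = 178.3553611

71.639500° S, 178.355361° W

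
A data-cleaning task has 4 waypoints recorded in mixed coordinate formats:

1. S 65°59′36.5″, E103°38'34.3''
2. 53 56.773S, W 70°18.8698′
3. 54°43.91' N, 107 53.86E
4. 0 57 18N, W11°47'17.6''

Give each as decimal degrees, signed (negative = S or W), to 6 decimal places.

Point 1:
  φ: 59′ + 36.5″ = 59.60833′; 65 + 59.60833/60 = 65.9934722
  S ⇒ negate
  Longitude: 38′ + 34.3″ = 38.57167′; 103 + 38.57167/60 = 103.6428611
  E ⇒ keep positive
Point 2:
  Lat: 53 + 56.773/60 = 53.9462167
  S ⇒ negate
  λ: 70 + 18.8698/60 = 70.3144967
  W → negative
Point 3:
  Lat: 43.91′ = 0.731833°; total 54.7318333
  N ⇒ keep positive
  Lon: 107 + 53.86/60 = 107.8976667
  E → positive
Point 4:
  φ: 0° + 57/60 + 18/3600 = 0 + 0.950000 + 0.005000 = 0.9550000
  N → positive
  Longitude: 11° + 47/60 + 17.6/3600 = 11 + 0.783333 + 0.004889 = 11.7882222
  W → negative

1. -65.993472, 103.642861
2. -53.946217, -70.314497
3. 54.731833, 107.897667
4. 0.955000, -11.788222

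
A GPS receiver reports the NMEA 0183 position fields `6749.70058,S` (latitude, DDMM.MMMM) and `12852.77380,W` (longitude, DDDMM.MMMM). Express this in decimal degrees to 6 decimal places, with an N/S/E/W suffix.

67.828343° S, 128.879563° W

Latitude: degrees = first 2 digits = 67, minutes = 49.70058; 67 + 49.70058/60 = 67.8283430
λ: split at 3 digits → 128° and 52.7738′; 128 + 52.7738/60 = 128.8795633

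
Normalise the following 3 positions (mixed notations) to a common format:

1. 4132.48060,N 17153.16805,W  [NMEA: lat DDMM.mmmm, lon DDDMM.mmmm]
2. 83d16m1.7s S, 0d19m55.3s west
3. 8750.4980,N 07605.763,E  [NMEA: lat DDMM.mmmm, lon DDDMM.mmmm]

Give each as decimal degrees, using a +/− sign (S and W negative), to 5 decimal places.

Point 1:
  Lat: split at 2 digits → 41° and 32.4806′; 41 + 32.4806/60 = 41.541343
  N → positive
  Lon: split at 3 digits → 171° and 53.16805′; 171 + 53.16805/60 = 171.886134
  W → negative
Point 2:
  φ: 83° + 16/60 + 1.7/3600 = 83 + 0.266667 + 0.000472 = 83.267139
  hemisphere S, so the sign is −
  Lon: 0° + 19/60 + 55.3/3600 = 0 + 0.316667 + 0.015361 = 0.332028
  W → negative
Point 3:
  φ: degrees = first 2 digits = 87, minutes = 50.498; 87 + 50.498/60 = 87.841633
  N → positive
  λ: degrees = first 3 digits = 76, minutes = 5.763; 76 + 5.763/60 = 76.096050
  E → positive

1. 41.54134, -171.88613
2. -83.26714, -0.33203
3. 87.84163, 76.09605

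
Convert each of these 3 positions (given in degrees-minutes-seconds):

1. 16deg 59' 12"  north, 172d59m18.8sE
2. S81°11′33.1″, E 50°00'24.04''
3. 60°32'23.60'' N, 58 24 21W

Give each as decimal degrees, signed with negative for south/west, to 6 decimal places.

Point 1:
  Latitude: 16 + 59/60 + 12/3600 = 16.9866667
  N → positive
  Longitude: 172° + 59/60 + 18.8/3600 = 172 + 0.983333 + 0.005222 = 172.9885556
  E → positive
Point 2:
  φ: 11′ + 33.1″ = 11.55167′; 81 + 11.55167/60 = 81.1925278
  S → negative
  λ: 0′ + 24.04″ = 0.40067′; 50 + 0.40067/60 = 50.0066778
  E ⇒ keep positive
Point 3:
  Lat: 32′ + 23.6″ = 32.39333′; 60 + 32.39333/60 = 60.5398889
  N ⇒ keep positive
  Lon: 58 + 24/60 + 21/3600 = 58.4058333
  W → negative

1. 16.986667, 172.988556
2. -81.192528, 50.006678
3. 60.539889, -58.405833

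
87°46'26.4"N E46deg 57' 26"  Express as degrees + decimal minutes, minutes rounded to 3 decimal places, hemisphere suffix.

87° 46.440′ N, 46° 57.433′ E

φ: 46 + 26.4/60 = 46.44000′
Longitude: 57 + 26/60 = 57.43333′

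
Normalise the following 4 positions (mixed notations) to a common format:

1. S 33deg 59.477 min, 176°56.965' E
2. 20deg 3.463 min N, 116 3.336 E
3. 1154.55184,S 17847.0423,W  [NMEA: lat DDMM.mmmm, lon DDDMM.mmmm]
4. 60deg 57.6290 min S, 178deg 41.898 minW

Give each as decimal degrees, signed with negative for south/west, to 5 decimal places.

Point 1:
  Lat: 33 + 59.477/60 = 33.991283
  S ⇒ negate
  Longitude: 176 + 56.965/60 = 176.949417
  E ⇒ keep positive
Point 2:
  Latitude: 20 + 3.463/60 = 20.057717
  N ⇒ keep positive
  Longitude: 116 + 3.336/60 = 116.055600
  E ⇒ keep positive
Point 3:
  Latitude: split at 2 digits → 11° and 54.55184′; 11 + 54.55184/60 = 11.909197
  S ⇒ negate
  Longitude: degrees = first 3 digits = 178, minutes = 47.0423; 178 + 47.0423/60 = 178.784038
  W → negative
Point 4:
  Lat: 57.629′ = 0.960483°; total 60.960483
  S → negative
  Lon: 41.898′ = 0.698300°; total 178.698300
  W ⇒ negate

1. -33.99128, 176.94942
2. 20.05772, 116.05560
3. -11.90920, -178.78404
4. -60.96048, -178.69830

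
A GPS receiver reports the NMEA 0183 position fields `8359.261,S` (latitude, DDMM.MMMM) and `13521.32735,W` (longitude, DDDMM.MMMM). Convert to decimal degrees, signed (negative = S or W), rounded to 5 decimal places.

-83.98768, -135.35546

φ: split at 2 digits → 83° and 59.261′; 83 + 59.261/60 = 83.987683
S ⇒ negate
Lon: split at 3 digits → 135° and 21.32735′; 135 + 21.32735/60 = 135.355456
W ⇒ negate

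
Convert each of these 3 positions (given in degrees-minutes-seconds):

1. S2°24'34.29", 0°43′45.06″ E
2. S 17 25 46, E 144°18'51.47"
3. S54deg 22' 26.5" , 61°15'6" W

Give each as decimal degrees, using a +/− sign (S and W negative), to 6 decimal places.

1. -2.409525, 0.729183
2. -17.429444, 144.314297
3. -54.374028, -61.251667

Point 1:
  Lat: 2 + 24/60 + 34.29/3600 = 2.4095250
  S ⇒ negate
  Lon: 0° + 43/60 + 45.06/3600 = 0 + 0.716667 + 0.012517 = 0.7291833
  E ⇒ keep positive
Point 2:
  Latitude: 25′ + 46″ = 25.76667′; 17 + 25.76667/60 = 17.4294444
  S → negative
  λ: 144° + 18/60 + 51.47/3600 = 144 + 0.300000 + 0.014297 = 144.3142972
  E → positive
Point 3:
  Latitude: 54° + 22/60 + 26.5/3600 = 54 + 0.366667 + 0.007361 = 54.3740278
  hemisphere S, so the sign is −
  Lon: 15′ + 6″ = 15.10000′; 61 + 15.10000/60 = 61.2516667
  W ⇒ negate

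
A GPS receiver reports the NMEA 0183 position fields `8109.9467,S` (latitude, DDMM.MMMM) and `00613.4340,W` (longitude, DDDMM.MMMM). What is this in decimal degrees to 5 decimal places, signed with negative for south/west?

-81.16578, -6.22390

φ: degrees = first 2 digits = 81, minutes = 9.9467; 81 + 9.9467/60 = 81.165778
hemisphere S, so the sign is −
λ: split at 3 digits → 006° and 13.434′; 6 + 13.434/60 = 6.223900
W ⇒ negate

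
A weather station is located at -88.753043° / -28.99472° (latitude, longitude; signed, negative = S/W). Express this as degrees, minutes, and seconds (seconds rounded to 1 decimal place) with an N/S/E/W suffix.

88°45′11.0″ S, 28°59′41.0″ W

Latitude is negative → S; |value| = 88.753043
φ: 0.753043 × 60 = 45.18258′ → 45′, remainder × 60 = 10.955″
Longitude is negative → W; |value| = 28.994720
Longitude: 0.994720° → 59.68320′; 0.68320 × 60 = 40.992″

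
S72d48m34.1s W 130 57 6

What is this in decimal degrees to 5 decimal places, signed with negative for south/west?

-72.80947, -130.95167

Latitude: 72° + 48/60 + 34.1/3600 = 72 + 0.800000 + 0.009472 = 72.809472
S ⇒ negate
λ: 130° + 57/60 + 6/3600 = 130 + 0.950000 + 0.001667 = 130.951667
W → negative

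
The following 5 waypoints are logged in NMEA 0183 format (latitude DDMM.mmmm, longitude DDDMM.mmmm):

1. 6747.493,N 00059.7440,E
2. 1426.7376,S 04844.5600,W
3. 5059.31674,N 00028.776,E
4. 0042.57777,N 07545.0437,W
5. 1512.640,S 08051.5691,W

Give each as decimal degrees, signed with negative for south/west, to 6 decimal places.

1. 67.791550, 0.995733
2. -14.445627, -48.742667
3. 50.988612, 0.479600
4. 0.709630, -75.750728
5. -15.210667, -80.859485

Point 1:
  φ: degrees = first 2 digits = 67, minutes = 47.493; 67 + 47.493/60 = 67.7915500
  N ⇒ keep positive
  Lon: degrees = first 3 digits = 0, minutes = 59.744; 0 + 59.744/60 = 0.9957333
  E → positive
Point 2:
  Latitude: split at 2 digits → 14° and 26.7376′; 14 + 26.7376/60 = 14.4456267
  S ⇒ negate
  λ: split at 3 digits → 048° and 44.56′; 48 + 44.56/60 = 48.7426667
  W → negative
Point 3:
  Latitude: split at 2 digits → 50° and 59.31674′; 50 + 59.31674/60 = 50.9886123
  N ⇒ keep positive
  Longitude: split at 3 digits → 000° and 28.776′; 0 + 28.776/60 = 0.4796000
  E ⇒ keep positive
Point 4:
  Latitude: degrees = first 2 digits = 0, minutes = 42.57777; 0 + 42.57777/60 = 0.7096295
  N ⇒ keep positive
  λ: degrees = first 3 digits = 75, minutes = 45.0437; 75 + 45.0437/60 = 75.7507283
  W ⇒ negate
Point 5:
  Latitude: degrees = first 2 digits = 15, minutes = 12.64; 15 + 12.64/60 = 15.2106667
  S → negative
  λ: split at 3 digits → 080° and 51.5691′; 80 + 51.5691/60 = 80.8594850
  W ⇒ negate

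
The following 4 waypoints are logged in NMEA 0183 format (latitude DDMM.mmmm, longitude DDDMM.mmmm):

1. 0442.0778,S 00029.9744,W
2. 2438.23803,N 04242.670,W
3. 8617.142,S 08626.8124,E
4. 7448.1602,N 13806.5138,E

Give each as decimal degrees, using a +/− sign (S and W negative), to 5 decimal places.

Point 1:
  Lat: degrees = first 2 digits = 4, minutes = 42.0778; 4 + 42.0778/60 = 4.701297
  S ⇒ negate
  Longitude: split at 3 digits → 000° and 29.9744′; 0 + 29.9744/60 = 0.499573
  W ⇒ negate
Point 2:
  Latitude: split at 2 digits → 24° and 38.23803′; 24 + 38.23803/60 = 24.637301
  N ⇒ keep positive
  Longitude: degrees = first 3 digits = 42, minutes = 42.67; 42 + 42.67/60 = 42.711167
  W ⇒ negate
Point 3:
  Latitude: split at 2 digits → 86° and 17.142′; 86 + 17.142/60 = 86.285700
  hemisphere S, so the sign is −
  Lon: split at 3 digits → 086° and 26.8124′; 86 + 26.8124/60 = 86.446873
  E ⇒ keep positive
Point 4:
  Lat: split at 2 digits → 74° and 48.1602′; 74 + 48.1602/60 = 74.802670
  N → positive
  Lon: degrees = first 3 digits = 138, minutes = 6.5138; 138 + 6.5138/60 = 138.108563
  E ⇒ keep positive

1. -4.70130, -0.49957
2. 24.63730, -42.71117
3. -86.28570, 86.44687
4. 74.80267, 138.10856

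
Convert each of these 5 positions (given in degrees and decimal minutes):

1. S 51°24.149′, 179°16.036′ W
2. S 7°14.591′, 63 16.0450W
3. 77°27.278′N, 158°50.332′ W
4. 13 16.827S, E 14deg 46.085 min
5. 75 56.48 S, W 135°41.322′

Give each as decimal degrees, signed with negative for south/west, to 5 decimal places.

Point 1:
  φ: 24.149′ = 0.402483°; total 51.402483
  S → negative
  λ: 16.036′ = 0.267267°; total 179.267267
  W ⇒ negate
Point 2:
  Latitude: 7 + 14.591/60 = 7.243183
  S → negative
  Lon: 16.045′ = 0.267417°; total 63.267417
  W → negative
Point 3:
  φ: 77 + 27.278/60 = 77.454633
  N ⇒ keep positive
  λ: 50.332′ = 0.838867°; total 158.838867
  hemisphere W, so the sign is −
Point 4:
  Lat: 13 + 16.827/60 = 13.280450
  S → negative
  Longitude: 46.085′ = 0.768083°; total 14.768083
  E → positive
Point 5:
  Lat: 75 + 56.48/60 = 75.941333
  S → negative
  λ: 41.322′ = 0.688700°; total 135.688700
  W → negative

1. -51.40248, -179.26727
2. -7.24318, -63.26742
3. 77.45463, -158.83887
4. -13.28045, 14.76808
5. -75.94133, -135.68870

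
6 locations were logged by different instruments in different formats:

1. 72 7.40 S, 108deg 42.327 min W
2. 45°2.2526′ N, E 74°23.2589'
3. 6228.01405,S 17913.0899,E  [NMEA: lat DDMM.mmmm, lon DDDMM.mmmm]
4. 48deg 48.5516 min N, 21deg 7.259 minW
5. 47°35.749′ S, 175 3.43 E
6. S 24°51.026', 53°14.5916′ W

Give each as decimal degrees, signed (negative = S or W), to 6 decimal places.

Point 1:
  Lat: 7.4′ = 0.123333°; total 72.1233333
  hemisphere S, so the sign is −
  λ: 42.327′ = 0.705450°; total 108.7054500
  W → negative
Point 2:
  φ: 45 + 2.2526/60 = 45.0375433
  N ⇒ keep positive
  Lon: 23.2589′ = 0.387648°; total 74.3876483
  E → positive
Point 3:
  Lat: split at 2 digits → 62° and 28.01405′; 62 + 28.01405/60 = 62.4669008
  hemisphere S, so the sign is −
  λ: split at 3 digits → 179° and 13.0899′; 179 + 13.0899/60 = 179.2181650
  E ⇒ keep positive
Point 4:
  Lat: 48 + 48.5516/60 = 48.8091933
  N → positive
  Lon: 7.259′ = 0.120983°; total 21.1209833
  W → negative
Point 5:
  φ: 47 + 35.749/60 = 47.5958167
  S ⇒ negate
  Longitude: 3.43′ = 0.057167°; total 175.0571667
  E → positive
Point 6:
  Latitude: 51.026′ = 0.850433°; total 24.8504333
  S ⇒ negate
  Lon: 53 + 14.5916/60 = 53.2431933
  W ⇒ negate

1. -72.123333, -108.705450
2. 45.037543, 74.387648
3. -62.466901, 179.218165
4. 48.809193, -21.120983
5. -47.595817, 175.057167
6. -24.850433, -53.243193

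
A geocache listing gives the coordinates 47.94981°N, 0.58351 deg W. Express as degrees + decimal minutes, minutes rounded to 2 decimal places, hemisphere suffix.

Lat: minutes = (47.949810 − 47) × 60 = 56.9886
λ: minutes = (0.583510 − 0) × 60 = 35.0106

47° 56.99′ N, 0° 35.01′ W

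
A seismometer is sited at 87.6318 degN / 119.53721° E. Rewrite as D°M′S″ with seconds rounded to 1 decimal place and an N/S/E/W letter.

87°37′54.5″ N, 119°32′14.0″ E

Lat: 0.631800° → 37.90800′; 0.90800 × 60 = 54.480″
Longitude: 0.537210° → 32.23260′; 0.23260 × 60 = 13.956″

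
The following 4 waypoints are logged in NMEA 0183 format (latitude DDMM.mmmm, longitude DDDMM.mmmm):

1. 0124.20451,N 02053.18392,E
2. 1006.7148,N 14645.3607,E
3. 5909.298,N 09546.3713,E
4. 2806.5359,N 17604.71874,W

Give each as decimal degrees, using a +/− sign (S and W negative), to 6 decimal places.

1. 1.403409, 20.886399
2. 10.111913, 146.756012
3. 59.154967, 95.772855
4. 28.108932, -176.078646

Point 1:
  Latitude: split at 2 digits → 01° and 24.20451′; 1 + 24.20451/60 = 1.4034085
  N ⇒ keep positive
  λ: split at 3 digits → 020° and 53.18392′; 20 + 53.18392/60 = 20.8863987
  E → positive
Point 2:
  Latitude: degrees = first 2 digits = 10, minutes = 6.7148; 10 + 6.7148/60 = 10.1119133
  N → positive
  Longitude: split at 3 digits → 146° and 45.3607′; 146 + 45.3607/60 = 146.7560117
  E ⇒ keep positive
Point 3:
  Lat: degrees = first 2 digits = 59, minutes = 9.298; 59 + 9.298/60 = 59.1549667
  N ⇒ keep positive
  λ: degrees = first 3 digits = 95, minutes = 46.3713; 95 + 46.3713/60 = 95.7728550
  E → positive
Point 4:
  Lat: split at 2 digits → 28° and 6.5359′; 28 + 6.5359/60 = 28.1089317
  N → positive
  Lon: degrees = first 3 digits = 176, minutes = 4.71874; 176 + 4.71874/60 = 176.0786457
  W → negative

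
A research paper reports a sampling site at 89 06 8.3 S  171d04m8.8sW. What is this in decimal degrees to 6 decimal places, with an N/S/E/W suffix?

89.102306° S, 171.069111° W

Latitude: 89 + 6/60 + 8.3/3600 = 89.1023056
λ: 171 + 4/60 + 8.8/3600 = 171.0691111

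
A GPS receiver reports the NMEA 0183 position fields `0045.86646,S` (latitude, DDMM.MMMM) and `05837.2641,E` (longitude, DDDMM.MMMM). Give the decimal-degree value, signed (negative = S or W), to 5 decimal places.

Lat: split at 2 digits → 00° and 45.86646′; 0 + 45.86646/60 = 0.764441
S ⇒ negate
λ: degrees = first 3 digits = 58, minutes = 37.2641; 58 + 37.2641/60 = 58.621068
E ⇒ keep positive

-0.76444, 58.62107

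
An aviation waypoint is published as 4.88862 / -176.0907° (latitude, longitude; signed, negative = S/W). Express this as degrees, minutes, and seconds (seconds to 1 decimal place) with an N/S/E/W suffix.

4°53′19.0″ N, 176°05′26.5″ W

φ: 0.888620 × 60 = 53.31720′ → 53′, remainder × 60 = 19.032″
Longitude is negative → W; |value| = 176.090700
Lon: whole degrees 176; 5.44200′ → 5′ and 26.520″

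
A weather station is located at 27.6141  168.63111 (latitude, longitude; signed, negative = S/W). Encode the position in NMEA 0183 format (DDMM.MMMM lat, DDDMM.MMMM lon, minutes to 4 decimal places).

Latitude: fractional part 0.614100 → 36.846000 minutes
λ: minutes = (168.631110 − 168) × 60 = 37.866600

2736.8460,N / 16837.8666,E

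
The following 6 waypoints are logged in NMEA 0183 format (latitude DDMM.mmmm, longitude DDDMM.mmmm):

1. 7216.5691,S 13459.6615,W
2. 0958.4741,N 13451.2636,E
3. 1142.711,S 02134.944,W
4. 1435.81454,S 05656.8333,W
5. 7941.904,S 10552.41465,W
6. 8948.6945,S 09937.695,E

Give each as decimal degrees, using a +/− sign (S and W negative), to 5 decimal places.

1. -72.27615, -134.99436
2. 9.97457, 134.85439
3. -11.71185, -21.58240
4. -14.59691, -56.94722
5. -79.69840, -105.87358
6. -89.81158, 99.62825

Point 1:
  Lat: split at 2 digits → 72° and 16.5691′; 72 + 16.5691/60 = 72.276152
  S → negative
  Lon: split at 3 digits → 134° and 59.6615′; 134 + 59.6615/60 = 134.994358
  W → negative
Point 2:
  Latitude: split at 2 digits → 09° and 58.4741′; 9 + 58.4741/60 = 9.974568
  N ⇒ keep positive
  λ: split at 3 digits → 134° and 51.2636′; 134 + 51.2636/60 = 134.854393
  E → positive
Point 3:
  φ: degrees = first 2 digits = 11, minutes = 42.711; 11 + 42.711/60 = 11.711850
  S ⇒ negate
  λ: split at 3 digits → 021° and 34.944′; 21 + 34.944/60 = 21.582400
  hemisphere W, so the sign is −
Point 4:
  φ: split at 2 digits → 14° and 35.81454′; 14 + 35.81454/60 = 14.596909
  hemisphere S, so the sign is −
  Lon: degrees = first 3 digits = 56, minutes = 56.8333; 56 + 56.8333/60 = 56.947222
  W → negative
Point 5:
  Lat: split at 2 digits → 79° and 41.904′; 79 + 41.904/60 = 79.698400
  hemisphere S, so the sign is −
  Lon: degrees = first 3 digits = 105, minutes = 52.41465; 105 + 52.41465/60 = 105.873578
  W ⇒ negate
Point 6:
  Lat: degrees = first 2 digits = 89, minutes = 48.6945; 89 + 48.6945/60 = 89.811575
  S ⇒ negate
  Longitude: split at 3 digits → 099° and 37.695′; 99 + 37.695/60 = 99.628250
  E ⇒ keep positive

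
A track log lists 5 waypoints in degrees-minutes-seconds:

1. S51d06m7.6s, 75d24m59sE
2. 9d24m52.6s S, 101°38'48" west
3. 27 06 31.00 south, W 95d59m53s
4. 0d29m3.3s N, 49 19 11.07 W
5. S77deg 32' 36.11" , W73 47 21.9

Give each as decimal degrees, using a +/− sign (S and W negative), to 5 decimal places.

Point 1:
  Latitude: 6′ + 7.6″ = 6.12667′; 51 + 6.12667/60 = 51.102111
  S ⇒ negate
  λ: 24′ + 59″ = 24.98333′; 75 + 24.98333/60 = 75.416389
  E ⇒ keep positive
Point 2:
  φ: 24′ + 52.6″ = 24.87667′; 9 + 24.87667/60 = 9.414611
  S → negative
  Lon: 101 + 38/60 + 48/3600 = 101.646667
  W → negative
Point 3:
  Lat: 27 + 6/60 + 31/3600 = 27.108611
  hemisphere S, so the sign is −
  Longitude: 95° + 59/60 + 53/3600 = 95 + 0.983333 + 0.014722 = 95.998056
  hemisphere W, so the sign is −
Point 4:
  Latitude: 29′ + 3.3″ = 29.05500′; 0 + 29.05500/60 = 0.484250
  N → positive
  λ: 19′ + 11.07″ = 19.18450′; 49 + 19.18450/60 = 49.319742
  W ⇒ negate
Point 5:
  Latitude: 32′ + 36.11″ = 32.60183′; 77 + 32.60183/60 = 77.543364
  S → negative
  Longitude: 73° + 47/60 + 21.9/3600 = 73 + 0.783333 + 0.006083 = 73.789417
  W → negative

1. -51.10211, 75.41639
2. -9.41461, -101.64667
3. -27.10861, -95.99806
4. 0.48425, -49.31974
5. -77.54336, -73.78942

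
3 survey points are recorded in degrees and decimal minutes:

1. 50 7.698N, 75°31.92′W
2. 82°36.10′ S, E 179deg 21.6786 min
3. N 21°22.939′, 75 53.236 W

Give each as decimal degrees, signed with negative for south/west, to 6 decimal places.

1. 50.128300, -75.532000
2. -82.601667, 179.361310
3. 21.382317, -75.887267

Point 1:
  Lat: 7.698′ = 0.128300°; total 50.1283000
  N → positive
  Lon: 31.92′ = 0.532000°; total 75.5320000
  W ⇒ negate
Point 2:
  φ: 36.1′ = 0.601667°; total 82.6016667
  hemisphere S, so the sign is −
  Lon: 21.6786′ = 0.361310°; total 179.3613100
  E → positive
Point 3:
  Lat: 21 + 22.939/60 = 21.3823167
  N → positive
  λ: 75 + 53.236/60 = 75.8872667
  W → negative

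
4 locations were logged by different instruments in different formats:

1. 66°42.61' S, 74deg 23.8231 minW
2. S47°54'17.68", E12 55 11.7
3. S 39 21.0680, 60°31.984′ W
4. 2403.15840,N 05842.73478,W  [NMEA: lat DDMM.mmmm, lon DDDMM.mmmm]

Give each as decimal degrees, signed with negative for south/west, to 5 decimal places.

1. -66.71017, -74.39705
2. -47.90491, 12.91992
3. -39.35113, -60.53307
4. 24.05264, -58.71225

Point 1:
  Lat: 42.61′ = 0.710167°; total 66.710167
  hemisphere S, so the sign is −
  Longitude: 23.8231′ = 0.397052°; total 74.397052
  W → negative
Point 2:
  Lat: 47 + 54/60 + 17.68/3600 = 47.904911
  hemisphere S, so the sign is −
  Longitude: 12° + 55/60 + 11.7/3600 = 12 + 0.916667 + 0.003250 = 12.919917
  E → positive
Point 3:
  φ: 21.068′ = 0.351133°; total 39.351133
  hemisphere S, so the sign is −
  Lon: 60 + 31.984/60 = 60.533067
  W → negative
Point 4:
  Lat: split at 2 digits → 24° and 3.1584′; 24 + 3.1584/60 = 24.052640
  N ⇒ keep positive
  Longitude: split at 3 digits → 058° and 42.73478′; 58 + 42.73478/60 = 58.712246
  W → negative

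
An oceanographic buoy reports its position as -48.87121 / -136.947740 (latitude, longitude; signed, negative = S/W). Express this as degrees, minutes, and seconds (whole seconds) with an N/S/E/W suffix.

48°52′16″ S, 136°56′52″ W

Latitude is negative → S; |value| = 48.871210
Latitude: 0.871210 × 60 = 52.27260′ → 52′, remainder × 60 = 16.36″
Longitude is negative → W; |value| = 136.947740
λ: 0.947740° → 56.86440′; 0.86440 × 60 = 51.86″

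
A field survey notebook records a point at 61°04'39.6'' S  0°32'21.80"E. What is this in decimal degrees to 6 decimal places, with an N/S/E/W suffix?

61.077667° S, 0.539389° E

Lat: 61° + 4/60 + 39.6/3600 = 61 + 0.066667 + 0.011000 = 61.0776667
Lon: 0 + 32/60 + 21.8/3600 = 0.5393889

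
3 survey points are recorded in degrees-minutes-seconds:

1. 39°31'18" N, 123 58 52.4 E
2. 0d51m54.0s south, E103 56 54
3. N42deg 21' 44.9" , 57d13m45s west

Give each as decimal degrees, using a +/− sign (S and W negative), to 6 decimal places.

1. 39.521667, 123.981222
2. -0.865000, 103.948333
3. 42.362472, -57.229167

Point 1:
  Latitude: 31′ + 18″ = 31.30000′; 39 + 31.30000/60 = 39.5216667
  N → positive
  λ: 58′ + 52.4″ = 58.87333′; 123 + 58.87333/60 = 123.9812222
  E → positive
Point 2:
  Lat: 0 + 51/60 + 54/3600 = 0.8650000
  hemisphere S, so the sign is −
  λ: 103° + 56/60 + 54/3600 = 103 + 0.933333 + 0.015000 = 103.9483333
  E → positive
Point 3:
  Latitude: 42° + 21/60 + 44.9/3600 = 42 + 0.350000 + 0.012472 = 42.3624722
  N → positive
  Longitude: 13′ + 45″ = 13.75000′; 57 + 13.75000/60 = 57.2291667
  W ⇒ negate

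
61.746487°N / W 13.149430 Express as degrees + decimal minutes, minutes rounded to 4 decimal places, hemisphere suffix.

φ: 61° + 0.746487 × 60 = 61° 44.789220′
Lon: 13° + 0.149430 × 60 = 13° 8.965800′

61° 44.7892′ N, 13° 8.9658′ W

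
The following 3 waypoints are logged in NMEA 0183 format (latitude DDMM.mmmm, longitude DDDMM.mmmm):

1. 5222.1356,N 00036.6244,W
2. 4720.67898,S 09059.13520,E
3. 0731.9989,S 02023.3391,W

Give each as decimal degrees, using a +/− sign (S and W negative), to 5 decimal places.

Point 1:
  Latitude: degrees = first 2 digits = 52, minutes = 22.1356; 52 + 22.1356/60 = 52.368927
  N → positive
  λ: split at 3 digits → 000° and 36.6244′; 0 + 36.6244/60 = 0.610407
  W ⇒ negate
Point 2:
  Latitude: degrees = first 2 digits = 47, minutes = 20.67898; 47 + 20.67898/60 = 47.344650
  S → negative
  Lon: degrees = first 3 digits = 90, minutes = 59.1352; 90 + 59.1352/60 = 90.985587
  E ⇒ keep positive
Point 3:
  Latitude: degrees = first 2 digits = 7, minutes = 31.9989; 7 + 31.9989/60 = 7.533315
  S → negative
  λ: split at 3 digits → 020° and 23.3391′; 20 + 23.3391/60 = 20.388985
  hemisphere W, so the sign is −

1. 52.36893, -0.61041
2. -47.34465, 90.98559
3. -7.53332, -20.38899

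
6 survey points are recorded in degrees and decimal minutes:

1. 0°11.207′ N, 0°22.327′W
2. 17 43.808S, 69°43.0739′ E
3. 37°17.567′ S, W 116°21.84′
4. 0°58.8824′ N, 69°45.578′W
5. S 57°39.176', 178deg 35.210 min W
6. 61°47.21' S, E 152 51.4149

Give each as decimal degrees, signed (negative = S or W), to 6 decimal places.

Point 1:
  φ: 0 + 11.207/60 = 0.1867833
  N ⇒ keep positive
  Longitude: 22.327′ = 0.372117°; total 0.3721167
  W → negative
Point 2:
  Lat: 43.808′ = 0.730133°; total 17.7301333
  hemisphere S, so the sign is −
  Lon: 69 + 43.0739/60 = 69.7178983
  E → positive
Point 3:
  Latitude: 17.567′ = 0.292783°; total 37.2927833
  hemisphere S, so the sign is −
  Longitude: 116 + 21.84/60 = 116.3640000
  hemisphere W, so the sign is −
Point 4:
  Lat: 0 + 58.8824/60 = 0.9813733
  N ⇒ keep positive
  λ: 69 + 45.578/60 = 69.7596333
  W → negative
Point 5:
  Latitude: 39.176′ = 0.652933°; total 57.6529333
  S ⇒ negate
  Longitude: 178 + 35.21/60 = 178.5868333
  W ⇒ negate
Point 6:
  φ: 61 + 47.21/60 = 61.7868333
  S → negative
  Longitude: 51.4149′ = 0.856915°; total 152.8569150
  E → positive

1. 0.186783, -0.372117
2. -17.730133, 69.717898
3. -37.292783, -116.364000
4. 0.981373, -69.759633
5. -57.652933, -178.586833
6. -61.786833, 152.856915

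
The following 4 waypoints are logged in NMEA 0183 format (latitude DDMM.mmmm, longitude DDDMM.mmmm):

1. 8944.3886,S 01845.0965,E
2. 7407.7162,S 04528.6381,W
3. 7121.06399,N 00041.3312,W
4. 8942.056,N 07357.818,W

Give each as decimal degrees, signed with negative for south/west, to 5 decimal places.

Point 1:
  Lat: split at 2 digits → 89° and 44.3886′; 89 + 44.3886/60 = 89.739810
  hemisphere S, so the sign is −
  Longitude: split at 3 digits → 018° and 45.0965′; 18 + 45.0965/60 = 18.751608
  E ⇒ keep positive
Point 2:
  φ: degrees = first 2 digits = 74, minutes = 7.7162; 74 + 7.7162/60 = 74.128603
  S → negative
  Longitude: degrees = first 3 digits = 45, minutes = 28.6381; 45 + 28.6381/60 = 45.477302
  hemisphere W, so the sign is −
Point 3:
  Latitude: split at 2 digits → 71° and 21.06399′; 71 + 21.06399/60 = 71.351067
  N ⇒ keep positive
  λ: split at 3 digits → 000° and 41.3312′; 0 + 41.3312/60 = 0.688853
  W ⇒ negate
Point 4:
  Latitude: degrees = first 2 digits = 89, minutes = 42.056; 89 + 42.056/60 = 89.700933
  N → positive
  Longitude: degrees = first 3 digits = 73, minutes = 57.818; 73 + 57.818/60 = 73.963633
  hemisphere W, so the sign is −

1. -89.73981, 18.75161
2. -74.12860, -45.47730
3. 71.35107, -0.68885
4. 89.70093, -73.96363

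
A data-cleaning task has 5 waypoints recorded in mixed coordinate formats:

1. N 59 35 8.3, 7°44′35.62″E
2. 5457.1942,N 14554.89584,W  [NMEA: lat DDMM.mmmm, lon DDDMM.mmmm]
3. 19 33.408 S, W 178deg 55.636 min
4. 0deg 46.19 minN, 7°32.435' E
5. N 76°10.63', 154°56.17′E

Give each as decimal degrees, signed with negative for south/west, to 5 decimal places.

Point 1:
  Lat: 59° + 35/60 + 8.3/3600 = 59 + 0.583333 + 0.002306 = 59.585639
  N ⇒ keep positive
  Lon: 44′ + 35.62″ = 44.59367′; 7 + 44.59367/60 = 7.743228
  E ⇒ keep positive
Point 2:
  Latitude: degrees = first 2 digits = 54, minutes = 57.1942; 54 + 57.1942/60 = 54.953237
  N → positive
  λ: split at 3 digits → 145° and 54.89584′; 145 + 54.89584/60 = 145.914931
  W ⇒ negate
Point 3:
  Latitude: 19 + 33.408/60 = 19.556800
  S → negative
  λ: 178 + 55.636/60 = 178.927267
  W → negative
Point 4:
  φ: 46.19′ = 0.769833°; total 0.769833
  N ⇒ keep positive
  λ: 32.435′ = 0.540583°; total 7.540583
  E → positive
Point 5:
  φ: 76 + 10.63/60 = 76.177167
  N → positive
  λ: 154 + 56.17/60 = 154.936167
  E ⇒ keep positive

1. 59.58564, 7.74323
2. 54.95324, -145.91493
3. -19.55680, -178.92727
4. 0.76983, 7.54058
5. 76.17717, 154.93617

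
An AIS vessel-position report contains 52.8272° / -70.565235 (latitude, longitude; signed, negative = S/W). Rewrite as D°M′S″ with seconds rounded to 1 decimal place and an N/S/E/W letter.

52°49′37.9″ N, 70°33′54.8″ W

Lat: 0.827200 × 60 = 49.63200′ → 49′, remainder × 60 = 37.920″
Longitude is negative → W; |value| = 70.565235
Longitude: 0.565235° → 33.91410′; 0.91410 × 60 = 54.846″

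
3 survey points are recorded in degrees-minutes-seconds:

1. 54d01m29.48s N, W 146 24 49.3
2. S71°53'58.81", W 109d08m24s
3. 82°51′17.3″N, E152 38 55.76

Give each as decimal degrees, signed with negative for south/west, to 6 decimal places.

1. 54.024856, -146.413694
2. -71.899669, -109.140000
3. 82.854806, 152.648822

Point 1:
  φ: 54° + 1/60 + 29.48/3600 = 54 + 0.016667 + 0.008189 = 54.0248556
  N → positive
  λ: 146 + 24/60 + 49.3/3600 = 146.4136944
  W → negative
Point 2:
  φ: 71 + 53/60 + 58.81/3600 = 71.8996694
  hemisphere S, so the sign is −
  λ: 8′ + 24″ = 8.40000′; 109 + 8.40000/60 = 109.1400000
  hemisphere W, so the sign is −
Point 3:
  Latitude: 82° + 51/60 + 17.3/3600 = 82 + 0.850000 + 0.004806 = 82.8548056
  N ⇒ keep positive
  Longitude: 152° + 38/60 + 55.76/3600 = 152 + 0.633333 + 0.015489 = 152.6488222
  E → positive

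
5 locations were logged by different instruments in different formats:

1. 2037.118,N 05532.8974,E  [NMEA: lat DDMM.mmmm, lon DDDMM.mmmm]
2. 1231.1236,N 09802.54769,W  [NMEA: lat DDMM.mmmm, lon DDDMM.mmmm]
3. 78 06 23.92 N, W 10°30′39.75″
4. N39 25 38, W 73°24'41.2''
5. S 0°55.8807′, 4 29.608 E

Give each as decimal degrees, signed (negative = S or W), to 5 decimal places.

1. 20.61863, 55.54829
2. 12.51873, -98.04246
3. 78.10664, -10.51104
4. 39.42722, -73.41144
5. -0.93135, 4.49347

Point 1:
  φ: degrees = first 2 digits = 20, minutes = 37.118; 20 + 37.118/60 = 20.618633
  N → positive
  Longitude: split at 3 digits → 055° and 32.8974′; 55 + 32.8974/60 = 55.548290
  E ⇒ keep positive
Point 2:
  Lat: split at 2 digits → 12° and 31.1236′; 12 + 31.1236/60 = 12.518727
  N ⇒ keep positive
  λ: split at 3 digits → 098° and 2.54769′; 98 + 2.54769/60 = 98.042462
  W ⇒ negate
Point 3:
  φ: 6′ + 23.92″ = 6.39867′; 78 + 6.39867/60 = 78.106644
  N ⇒ keep positive
  Lon: 10° + 30/60 + 39.75/3600 = 10 + 0.500000 + 0.011042 = 10.511042
  W → negative
Point 4:
  Lat: 39° + 25/60 + 38/3600 = 39 + 0.416667 + 0.010556 = 39.427222
  N → positive
  λ: 73° + 24/60 + 41.2/3600 = 73 + 0.400000 + 0.011444 = 73.411444
  W ⇒ negate
Point 5:
  φ: 55.8807′ = 0.931345°; total 0.931345
  S → negative
  Longitude: 29.608′ = 0.493467°; total 4.493467
  E ⇒ keep positive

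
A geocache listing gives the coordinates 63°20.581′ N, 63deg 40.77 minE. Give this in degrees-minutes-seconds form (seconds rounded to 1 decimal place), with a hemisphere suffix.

Latitude: fractional minutes 0.58100 × 60 = 34.860″
Longitude: 40.77000′ → 40′ and 0.77000 × 60 = 46.200″

63°20′34.9″ N, 63°40′46.2″ E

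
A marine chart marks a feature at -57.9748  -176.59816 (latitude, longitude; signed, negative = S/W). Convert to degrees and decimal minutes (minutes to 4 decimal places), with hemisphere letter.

Latitude is negative → S; |value| = 57.974800
φ: fractional part 0.974800 → 58.488000 minutes
Longitude is negative → W; |value| = 176.598160
Longitude: fractional part 0.598160 → 35.889600 minutes

57° 58.4880′ S, 176° 35.8896′ W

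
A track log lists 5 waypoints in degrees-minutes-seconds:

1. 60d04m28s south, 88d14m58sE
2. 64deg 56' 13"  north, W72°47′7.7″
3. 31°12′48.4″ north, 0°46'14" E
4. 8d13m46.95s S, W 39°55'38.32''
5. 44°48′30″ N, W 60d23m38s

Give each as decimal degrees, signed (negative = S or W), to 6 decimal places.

1. -60.074444, 88.249444
2. 64.936944, -72.785472
3. 31.213444, 0.770556
4. -8.229708, -39.927311
5. 44.808333, -60.393889

Point 1:
  φ: 4′ + 28″ = 4.46667′; 60 + 4.46667/60 = 60.0744444
  S → negative
  Longitude: 14′ + 58″ = 14.96667′; 88 + 14.96667/60 = 88.2494444
  E → positive
Point 2:
  Latitude: 64 + 56/60 + 13/3600 = 64.9369444
  N → positive
  Longitude: 72 + 47/60 + 7.7/3600 = 72.7854722
  W → negative
Point 3:
  Latitude: 31 + 12/60 + 48.4/3600 = 31.2134444
  N → positive
  Lon: 46′ + 14″ = 46.23333′; 0 + 46.23333/60 = 0.7705556
  E ⇒ keep positive
Point 4:
  Latitude: 8 + 13/60 + 46.95/3600 = 8.2297083
  S → negative
  Lon: 55′ + 38.32″ = 55.63867′; 39 + 55.63867/60 = 39.9273111
  hemisphere W, so the sign is −
Point 5:
  Lat: 44 + 48/60 + 30/3600 = 44.8083333
  N → positive
  Longitude: 60 + 23/60 + 38/3600 = 60.3938889
  W ⇒ negate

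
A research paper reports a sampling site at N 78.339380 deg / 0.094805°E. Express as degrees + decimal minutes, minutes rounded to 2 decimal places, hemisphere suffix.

78° 20.36′ N, 0° 5.69′ E

Lat: minutes = (78.339380 − 78) × 60 = 20.3628
Lon: minutes = (0.094805 − 0) × 60 = 5.6883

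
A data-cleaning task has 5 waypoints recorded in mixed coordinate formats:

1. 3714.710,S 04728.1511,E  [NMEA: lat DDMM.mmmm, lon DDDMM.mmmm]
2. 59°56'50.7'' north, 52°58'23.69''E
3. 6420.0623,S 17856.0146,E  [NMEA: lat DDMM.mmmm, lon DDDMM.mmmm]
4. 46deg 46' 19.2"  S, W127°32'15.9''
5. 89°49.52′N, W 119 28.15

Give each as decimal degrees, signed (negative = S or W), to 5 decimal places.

Point 1:
  Latitude: degrees = first 2 digits = 37, minutes = 14.71; 37 + 14.71/60 = 37.245167
  S → negative
  Longitude: split at 3 digits → 047° and 28.1511′; 47 + 28.1511/60 = 47.469185
  E → positive
Point 2:
  Latitude: 59° + 56/60 + 50.7/3600 = 59 + 0.933333 + 0.014083 = 59.947417
  N → positive
  λ: 58′ + 23.69″ = 58.39483′; 52 + 58.39483/60 = 52.973247
  E → positive
Point 3:
  Latitude: degrees = first 2 digits = 64, minutes = 20.0623; 64 + 20.0623/60 = 64.334372
  S ⇒ negate
  λ: split at 3 digits → 178° and 56.0146′; 178 + 56.0146/60 = 178.933577
  E ⇒ keep positive
Point 4:
  Latitude: 46′ + 19.2″ = 46.32000′; 46 + 46.32000/60 = 46.772000
  hemisphere S, so the sign is −
  Longitude: 32′ + 15.9″ = 32.26500′; 127 + 32.26500/60 = 127.537750
  W ⇒ negate
Point 5:
  Lat: 89 + 49.52/60 = 89.825333
  N → positive
  Lon: 28.15′ = 0.469167°; total 119.469167
  W ⇒ negate

1. -37.24517, 47.46919
2. 59.94742, 52.97325
3. -64.33437, 178.93358
4. -46.77200, -127.53775
5. 89.82533, -119.46917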